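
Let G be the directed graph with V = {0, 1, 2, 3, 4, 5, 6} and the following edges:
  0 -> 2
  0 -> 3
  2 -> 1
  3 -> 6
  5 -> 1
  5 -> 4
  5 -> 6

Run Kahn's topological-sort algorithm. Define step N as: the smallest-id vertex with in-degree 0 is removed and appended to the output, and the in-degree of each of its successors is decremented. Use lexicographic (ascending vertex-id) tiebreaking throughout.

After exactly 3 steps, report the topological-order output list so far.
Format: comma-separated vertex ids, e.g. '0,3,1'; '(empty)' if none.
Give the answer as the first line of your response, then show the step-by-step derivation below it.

0,2,3

step 1: output 0; order=[0]; indeg=(0,2,0,0,1,0,2)
step 2: output 2; order=[0,2]; indeg=(0,1,0,0,1,0,2)
step 3: output 3; order=[0,2,3]; indeg=(0,1,0,0,1,0,1)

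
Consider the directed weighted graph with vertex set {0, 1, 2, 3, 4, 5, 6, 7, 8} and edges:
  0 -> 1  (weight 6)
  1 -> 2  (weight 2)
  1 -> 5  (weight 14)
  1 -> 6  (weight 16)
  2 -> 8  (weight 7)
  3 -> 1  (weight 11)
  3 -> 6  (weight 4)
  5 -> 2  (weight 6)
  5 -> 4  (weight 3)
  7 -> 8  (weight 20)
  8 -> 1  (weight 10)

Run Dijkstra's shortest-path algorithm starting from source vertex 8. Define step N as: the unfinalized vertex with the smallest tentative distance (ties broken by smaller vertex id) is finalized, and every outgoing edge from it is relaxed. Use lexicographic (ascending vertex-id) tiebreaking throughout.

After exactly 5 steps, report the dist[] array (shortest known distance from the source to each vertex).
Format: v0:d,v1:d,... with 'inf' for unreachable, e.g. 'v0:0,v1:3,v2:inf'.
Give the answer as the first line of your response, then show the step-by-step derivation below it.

v0:inf,v1:10,v2:12,v3:inf,v4:27,v5:24,v6:26,v7:inf,v8:0

step 1: dist = v0:inf,v1:10,v2:inf,v3:inf,v4:inf,v5:inf,v6:inf,v7:inf,v8:0
step 2: dist = v0:inf,v1:10,v2:12,v3:inf,v4:inf,v5:24,v6:26,v7:inf,v8:0
step 3: dist = v0:inf,v1:10,v2:12,v3:inf,v4:inf,v5:24,v6:26,v7:inf,v8:0
step 4: dist = v0:inf,v1:10,v2:12,v3:inf,v4:27,v5:24,v6:26,v7:inf,v8:0
step 5: dist = v0:inf,v1:10,v2:12,v3:inf,v4:27,v5:24,v6:26,v7:inf,v8:0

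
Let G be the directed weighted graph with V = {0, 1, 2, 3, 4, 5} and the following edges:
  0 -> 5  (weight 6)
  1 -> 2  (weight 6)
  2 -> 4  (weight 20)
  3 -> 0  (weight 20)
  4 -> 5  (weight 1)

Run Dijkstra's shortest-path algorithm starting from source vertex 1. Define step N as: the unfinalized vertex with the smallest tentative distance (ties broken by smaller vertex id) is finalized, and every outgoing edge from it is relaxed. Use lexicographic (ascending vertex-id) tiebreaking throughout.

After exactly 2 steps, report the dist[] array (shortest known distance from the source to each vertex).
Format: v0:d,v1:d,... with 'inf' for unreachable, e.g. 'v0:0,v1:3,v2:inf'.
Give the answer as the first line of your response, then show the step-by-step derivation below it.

v0:inf,v1:0,v2:6,v3:inf,v4:26,v5:inf

step 1: dist = v0:inf,v1:0,v2:6,v3:inf,v4:inf,v5:inf
step 2: dist = v0:inf,v1:0,v2:6,v3:inf,v4:26,v5:inf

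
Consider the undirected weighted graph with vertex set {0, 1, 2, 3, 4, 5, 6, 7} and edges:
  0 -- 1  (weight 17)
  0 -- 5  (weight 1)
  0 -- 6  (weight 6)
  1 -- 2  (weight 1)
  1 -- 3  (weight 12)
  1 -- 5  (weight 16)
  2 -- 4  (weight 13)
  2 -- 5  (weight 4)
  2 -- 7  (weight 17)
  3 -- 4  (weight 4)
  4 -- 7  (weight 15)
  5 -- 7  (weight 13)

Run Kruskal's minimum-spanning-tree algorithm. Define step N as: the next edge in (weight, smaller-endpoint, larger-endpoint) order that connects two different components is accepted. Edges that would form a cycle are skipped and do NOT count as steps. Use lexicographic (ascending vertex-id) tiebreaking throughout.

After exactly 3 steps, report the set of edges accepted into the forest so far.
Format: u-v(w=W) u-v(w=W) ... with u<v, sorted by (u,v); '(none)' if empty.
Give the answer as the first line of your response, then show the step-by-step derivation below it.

0-5(w=1) 1-2(w=1) 2-5(w=4)

step 1: add edge 0-5 (w=1); MST = {0-5(w=1)}
step 2: add edge 1-2 (w=1); MST = {0-5(w=1) 1-2(w=1)}
step 3: add edge 2-5 (w=4); MST = {0-5(w=1) 1-2(w=1) 2-5(w=4)}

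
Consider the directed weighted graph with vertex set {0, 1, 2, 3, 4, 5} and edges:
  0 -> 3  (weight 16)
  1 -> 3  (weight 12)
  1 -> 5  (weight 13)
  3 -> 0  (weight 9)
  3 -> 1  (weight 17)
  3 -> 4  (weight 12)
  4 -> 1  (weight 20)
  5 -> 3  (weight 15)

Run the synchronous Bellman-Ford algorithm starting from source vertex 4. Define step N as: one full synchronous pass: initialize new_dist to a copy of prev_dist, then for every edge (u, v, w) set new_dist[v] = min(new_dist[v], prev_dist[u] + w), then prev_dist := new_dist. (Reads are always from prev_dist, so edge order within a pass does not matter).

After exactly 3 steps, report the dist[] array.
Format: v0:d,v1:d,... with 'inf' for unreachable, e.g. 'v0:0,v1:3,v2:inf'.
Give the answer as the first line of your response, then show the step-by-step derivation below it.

v0:41,v1:20,v2:inf,v3:32,v4:0,v5:33

step 1: dist = v0:inf,v1:20,v2:inf,v3:inf,v4:0,v5:inf
step 2: dist = v0:inf,v1:20,v2:inf,v3:32,v4:0,v5:33
step 3: dist = v0:41,v1:20,v2:inf,v3:32,v4:0,v5:33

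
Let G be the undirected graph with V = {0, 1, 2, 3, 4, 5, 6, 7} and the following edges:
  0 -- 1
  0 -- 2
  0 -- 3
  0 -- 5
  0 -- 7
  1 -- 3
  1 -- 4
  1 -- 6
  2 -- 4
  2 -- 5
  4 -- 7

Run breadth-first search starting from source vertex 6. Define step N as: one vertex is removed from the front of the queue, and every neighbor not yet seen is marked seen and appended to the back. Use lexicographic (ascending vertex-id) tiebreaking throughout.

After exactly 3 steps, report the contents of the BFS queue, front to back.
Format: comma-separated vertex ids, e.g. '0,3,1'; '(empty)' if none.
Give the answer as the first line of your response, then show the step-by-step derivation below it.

3,4,2,5,7

step 1: dequeue 6; queue=[1]; order=6
step 2: dequeue 1; queue=[0,3,4]; order=6,1
step 3: dequeue 0; queue=[3,4,2,5,7]; order=6,1,0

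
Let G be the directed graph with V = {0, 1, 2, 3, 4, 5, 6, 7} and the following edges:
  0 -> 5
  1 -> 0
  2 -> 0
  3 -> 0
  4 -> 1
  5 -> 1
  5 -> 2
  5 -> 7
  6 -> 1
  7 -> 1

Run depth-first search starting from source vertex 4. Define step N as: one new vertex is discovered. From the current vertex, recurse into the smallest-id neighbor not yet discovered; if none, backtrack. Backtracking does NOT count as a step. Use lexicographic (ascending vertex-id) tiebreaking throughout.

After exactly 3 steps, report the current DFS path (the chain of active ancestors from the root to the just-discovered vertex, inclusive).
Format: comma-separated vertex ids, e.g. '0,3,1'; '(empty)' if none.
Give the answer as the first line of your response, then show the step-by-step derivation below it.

4,1,0

step 1: discover 4; path=4; order=4
step 2: discover 1; path=4>1; order=4,1
step 3: discover 0; path=4>1>0; order=4,1,0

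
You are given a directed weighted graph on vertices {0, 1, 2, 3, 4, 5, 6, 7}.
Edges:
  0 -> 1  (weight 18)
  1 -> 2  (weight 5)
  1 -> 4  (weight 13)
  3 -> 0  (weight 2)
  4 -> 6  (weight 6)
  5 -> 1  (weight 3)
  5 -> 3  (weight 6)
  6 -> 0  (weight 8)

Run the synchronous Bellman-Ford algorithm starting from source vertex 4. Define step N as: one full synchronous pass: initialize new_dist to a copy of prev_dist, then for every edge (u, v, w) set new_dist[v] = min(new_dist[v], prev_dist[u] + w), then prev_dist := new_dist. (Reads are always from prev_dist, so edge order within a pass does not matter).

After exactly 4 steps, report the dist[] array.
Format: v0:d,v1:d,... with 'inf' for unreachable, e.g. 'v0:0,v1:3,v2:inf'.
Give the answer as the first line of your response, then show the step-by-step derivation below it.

v0:14,v1:32,v2:37,v3:inf,v4:0,v5:inf,v6:6,v7:inf

step 1: dist = v0:inf,v1:inf,v2:inf,v3:inf,v4:0,v5:inf,v6:6,v7:inf
step 2: dist = v0:14,v1:inf,v2:inf,v3:inf,v4:0,v5:inf,v6:6,v7:inf
step 3: dist = v0:14,v1:32,v2:inf,v3:inf,v4:0,v5:inf,v6:6,v7:inf
step 4: dist = v0:14,v1:32,v2:37,v3:inf,v4:0,v5:inf,v6:6,v7:inf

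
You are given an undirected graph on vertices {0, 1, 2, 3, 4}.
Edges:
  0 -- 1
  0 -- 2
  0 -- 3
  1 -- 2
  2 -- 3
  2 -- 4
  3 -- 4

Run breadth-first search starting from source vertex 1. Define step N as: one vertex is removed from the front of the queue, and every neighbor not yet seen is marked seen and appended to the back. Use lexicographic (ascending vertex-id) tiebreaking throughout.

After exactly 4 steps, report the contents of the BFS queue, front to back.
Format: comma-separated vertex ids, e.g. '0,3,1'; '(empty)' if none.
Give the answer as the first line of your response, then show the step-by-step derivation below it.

4

step 1: dequeue 1; queue=[0,2]; order=1
step 2: dequeue 0; queue=[2,3]; order=1,0
step 3: dequeue 2; queue=[3,4]; order=1,0,2
step 4: dequeue 3; queue=[4]; order=1,0,2,3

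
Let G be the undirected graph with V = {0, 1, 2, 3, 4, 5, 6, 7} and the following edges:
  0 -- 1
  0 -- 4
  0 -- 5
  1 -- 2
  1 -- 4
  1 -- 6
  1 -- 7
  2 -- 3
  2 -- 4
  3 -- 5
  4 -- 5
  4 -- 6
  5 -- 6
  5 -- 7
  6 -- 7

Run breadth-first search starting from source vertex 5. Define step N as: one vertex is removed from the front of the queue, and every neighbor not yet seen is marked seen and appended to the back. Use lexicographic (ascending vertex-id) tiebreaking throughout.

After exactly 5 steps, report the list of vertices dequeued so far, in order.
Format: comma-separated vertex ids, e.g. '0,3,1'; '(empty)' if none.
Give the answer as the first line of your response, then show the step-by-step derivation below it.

5,0,3,4,6

step 1: dequeue 5; queue=[0,3,4,6,7]; order=5
step 2: dequeue 0; queue=[3,4,6,7,1]; order=5,0
step 3: dequeue 3; queue=[4,6,7,1,2]; order=5,0,3
step 4: dequeue 4; queue=[6,7,1,2]; order=5,0,3,4
step 5: dequeue 6; queue=[7,1,2]; order=5,0,3,4,6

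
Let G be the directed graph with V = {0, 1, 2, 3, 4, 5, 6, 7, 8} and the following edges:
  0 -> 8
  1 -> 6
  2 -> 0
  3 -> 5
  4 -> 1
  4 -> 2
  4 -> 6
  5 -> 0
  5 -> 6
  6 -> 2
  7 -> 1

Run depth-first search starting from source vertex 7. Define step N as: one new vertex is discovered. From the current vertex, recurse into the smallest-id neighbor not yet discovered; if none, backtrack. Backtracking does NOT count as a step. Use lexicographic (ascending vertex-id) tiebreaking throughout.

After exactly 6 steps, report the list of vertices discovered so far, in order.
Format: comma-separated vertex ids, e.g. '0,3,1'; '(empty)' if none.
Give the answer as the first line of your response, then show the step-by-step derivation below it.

7,1,6,2,0,8

step 1: discover 7; path=7; order=7
step 2: discover 1; path=7>1; order=7,1
step 3: discover 6; path=7>1>6; order=7,1,6
step 4: discover 2; path=7>1>6>2; order=7,1,6,2
step 5: discover 0; path=7>1>6>2>0; order=7,1,6,2,0
step 6: discover 8; path=7>1>6>2>0>8; order=7,1,6,2,0,8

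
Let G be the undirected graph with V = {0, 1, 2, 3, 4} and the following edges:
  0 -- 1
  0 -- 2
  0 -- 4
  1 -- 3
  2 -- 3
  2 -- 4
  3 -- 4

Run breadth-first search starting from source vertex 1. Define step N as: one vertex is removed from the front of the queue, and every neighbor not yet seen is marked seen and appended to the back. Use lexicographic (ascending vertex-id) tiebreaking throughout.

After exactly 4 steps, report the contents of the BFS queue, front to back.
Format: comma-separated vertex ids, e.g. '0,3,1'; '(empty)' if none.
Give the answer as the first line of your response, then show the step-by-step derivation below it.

4

step 1: dequeue 1; queue=[0,3]; order=1
step 2: dequeue 0; queue=[3,2,4]; order=1,0
step 3: dequeue 3; queue=[2,4]; order=1,0,3
step 4: dequeue 2; queue=[4]; order=1,0,3,2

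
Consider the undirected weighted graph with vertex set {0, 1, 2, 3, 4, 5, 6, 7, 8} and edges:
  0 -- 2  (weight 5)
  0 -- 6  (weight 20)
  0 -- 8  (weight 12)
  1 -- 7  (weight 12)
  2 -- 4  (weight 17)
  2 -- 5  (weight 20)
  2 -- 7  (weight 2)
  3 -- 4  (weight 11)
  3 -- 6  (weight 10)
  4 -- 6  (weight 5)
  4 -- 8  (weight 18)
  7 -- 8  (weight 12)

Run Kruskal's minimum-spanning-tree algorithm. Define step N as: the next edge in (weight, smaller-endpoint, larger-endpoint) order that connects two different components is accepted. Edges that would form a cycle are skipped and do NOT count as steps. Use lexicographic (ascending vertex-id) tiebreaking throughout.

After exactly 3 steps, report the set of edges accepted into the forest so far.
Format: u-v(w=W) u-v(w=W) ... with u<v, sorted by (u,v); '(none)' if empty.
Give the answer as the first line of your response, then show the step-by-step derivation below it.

0-2(w=5) 2-7(w=2) 4-6(w=5)

step 1: add edge 2-7 (w=2); MST = {2-7(w=2)}
step 2: add edge 0-2 (w=5); MST = {0-2(w=5) 2-7(w=2)}
step 3: add edge 4-6 (w=5); MST = {0-2(w=5) 2-7(w=2) 4-6(w=5)}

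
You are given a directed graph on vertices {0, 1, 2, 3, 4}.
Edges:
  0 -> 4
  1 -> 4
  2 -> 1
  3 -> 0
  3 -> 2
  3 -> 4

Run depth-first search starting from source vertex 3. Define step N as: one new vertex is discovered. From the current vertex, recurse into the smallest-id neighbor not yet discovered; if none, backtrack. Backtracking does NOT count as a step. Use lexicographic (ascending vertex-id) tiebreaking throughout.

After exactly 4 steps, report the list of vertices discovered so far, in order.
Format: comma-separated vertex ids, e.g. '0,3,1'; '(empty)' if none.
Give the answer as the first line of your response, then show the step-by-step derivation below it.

3,0,4,2

step 1: discover 3; path=3; order=3
step 2: discover 0; path=3>0; order=3,0
step 3: discover 4; path=3>0>4; order=3,0,4
step 4: discover 2; path=3>2; order=3,0,4,2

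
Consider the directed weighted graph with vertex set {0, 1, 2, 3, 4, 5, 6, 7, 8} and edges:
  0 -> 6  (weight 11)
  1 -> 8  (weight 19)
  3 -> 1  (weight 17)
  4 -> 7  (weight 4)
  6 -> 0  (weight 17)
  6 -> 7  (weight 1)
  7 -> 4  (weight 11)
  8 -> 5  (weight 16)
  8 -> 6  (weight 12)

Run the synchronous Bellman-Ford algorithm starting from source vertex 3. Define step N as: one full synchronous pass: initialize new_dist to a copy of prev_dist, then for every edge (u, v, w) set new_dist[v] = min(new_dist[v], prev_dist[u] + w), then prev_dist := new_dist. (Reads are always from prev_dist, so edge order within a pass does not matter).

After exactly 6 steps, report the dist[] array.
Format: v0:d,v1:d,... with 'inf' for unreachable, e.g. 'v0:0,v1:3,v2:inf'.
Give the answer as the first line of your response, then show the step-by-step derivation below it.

v0:65,v1:17,v2:inf,v3:0,v4:60,v5:52,v6:48,v7:49,v8:36

step 1: dist = v0:inf,v1:17,v2:inf,v3:0,v4:inf,v5:inf,v6:inf,v7:inf,v8:inf
step 2: dist = v0:inf,v1:17,v2:inf,v3:0,v4:inf,v5:inf,v6:inf,v7:inf,v8:36
step 3: dist = v0:inf,v1:17,v2:inf,v3:0,v4:inf,v5:52,v6:48,v7:inf,v8:36
step 4: dist = v0:65,v1:17,v2:inf,v3:0,v4:inf,v5:52,v6:48,v7:49,v8:36
step 5: dist = v0:65,v1:17,v2:inf,v3:0,v4:60,v5:52,v6:48,v7:49,v8:36
step 6: dist = v0:65,v1:17,v2:inf,v3:0,v4:60,v5:52,v6:48,v7:49,v8:36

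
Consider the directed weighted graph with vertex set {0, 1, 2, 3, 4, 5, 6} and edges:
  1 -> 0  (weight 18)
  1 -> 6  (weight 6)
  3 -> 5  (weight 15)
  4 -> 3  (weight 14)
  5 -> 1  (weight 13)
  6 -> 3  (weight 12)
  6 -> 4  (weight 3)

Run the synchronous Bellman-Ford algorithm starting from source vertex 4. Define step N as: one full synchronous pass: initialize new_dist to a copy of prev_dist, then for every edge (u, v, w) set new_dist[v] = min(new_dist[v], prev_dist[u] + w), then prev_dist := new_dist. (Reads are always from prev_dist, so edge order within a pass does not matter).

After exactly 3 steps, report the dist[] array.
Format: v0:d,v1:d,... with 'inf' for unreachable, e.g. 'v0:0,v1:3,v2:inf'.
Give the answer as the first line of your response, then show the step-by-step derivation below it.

v0:inf,v1:42,v2:inf,v3:14,v4:0,v5:29,v6:inf

step 1: dist = v0:inf,v1:inf,v2:inf,v3:14,v4:0,v5:inf,v6:inf
step 2: dist = v0:inf,v1:inf,v2:inf,v3:14,v4:0,v5:29,v6:inf
step 3: dist = v0:inf,v1:42,v2:inf,v3:14,v4:0,v5:29,v6:inf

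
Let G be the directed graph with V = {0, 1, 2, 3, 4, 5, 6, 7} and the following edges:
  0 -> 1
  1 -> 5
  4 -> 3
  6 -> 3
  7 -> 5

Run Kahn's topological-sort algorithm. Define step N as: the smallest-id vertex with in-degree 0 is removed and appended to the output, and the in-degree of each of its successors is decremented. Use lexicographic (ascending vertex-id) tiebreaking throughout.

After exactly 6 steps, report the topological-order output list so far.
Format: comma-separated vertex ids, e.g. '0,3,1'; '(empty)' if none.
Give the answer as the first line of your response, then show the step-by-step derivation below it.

0,1,2,4,6,3

step 1: output 0; order=[0]; indeg=(0,0,0,2,0,2,0,0)
step 2: output 1; order=[0,1]; indeg=(0,0,0,2,0,1,0,0)
step 3: output 2; order=[0,1,2]; indeg=(0,0,0,2,0,1,0,0)
step 4: output 4; order=[0,1,2,4]; indeg=(0,0,0,1,0,1,0,0)
step 5: output 6; order=[0,1,2,4,6]; indeg=(0,0,0,0,0,1,0,0)
step 6: output 3; order=[0,1,2,4,6,3]; indeg=(0,0,0,0,0,1,0,0)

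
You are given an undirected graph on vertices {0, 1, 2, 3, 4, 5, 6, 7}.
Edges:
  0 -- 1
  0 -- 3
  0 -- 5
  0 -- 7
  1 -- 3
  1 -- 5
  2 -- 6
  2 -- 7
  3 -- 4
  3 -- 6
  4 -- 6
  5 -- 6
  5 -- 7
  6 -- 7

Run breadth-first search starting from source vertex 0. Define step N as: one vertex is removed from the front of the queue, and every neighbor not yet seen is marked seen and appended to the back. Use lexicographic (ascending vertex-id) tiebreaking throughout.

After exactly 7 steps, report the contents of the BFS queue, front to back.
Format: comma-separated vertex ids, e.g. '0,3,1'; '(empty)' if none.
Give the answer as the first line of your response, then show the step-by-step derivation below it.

2

step 1: dequeue 0; queue=[1,3,5,7]; order=0
step 2: dequeue 1; queue=[3,5,7]; order=0,1
step 3: dequeue 3; queue=[5,7,4,6]; order=0,1,3
step 4: dequeue 5; queue=[7,4,6]; order=0,1,3,5
step 5: dequeue 7; queue=[4,6,2]; order=0,1,3,5,7
step 6: dequeue 4; queue=[6,2]; order=0,1,3,5,7,4
step 7: dequeue 6; queue=[2]; order=0,1,3,5,7,4,6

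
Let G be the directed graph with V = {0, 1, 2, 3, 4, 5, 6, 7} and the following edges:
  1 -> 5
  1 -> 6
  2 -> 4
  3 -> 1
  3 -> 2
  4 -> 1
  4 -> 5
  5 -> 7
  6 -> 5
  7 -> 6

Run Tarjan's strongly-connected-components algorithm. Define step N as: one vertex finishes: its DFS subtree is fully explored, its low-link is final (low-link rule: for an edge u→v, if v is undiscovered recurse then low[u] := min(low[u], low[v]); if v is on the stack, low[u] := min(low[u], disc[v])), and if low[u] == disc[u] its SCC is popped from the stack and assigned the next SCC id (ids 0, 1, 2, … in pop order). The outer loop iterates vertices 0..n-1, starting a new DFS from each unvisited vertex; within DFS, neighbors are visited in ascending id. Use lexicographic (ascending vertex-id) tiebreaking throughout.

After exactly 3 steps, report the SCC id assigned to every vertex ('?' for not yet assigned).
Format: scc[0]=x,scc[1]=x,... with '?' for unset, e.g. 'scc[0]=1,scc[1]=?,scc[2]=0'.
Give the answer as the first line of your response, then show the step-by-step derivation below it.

scc[0]=0,scc[1]=?,scc[2]=?,scc[3]=?,scc[4]=?,scc[5]=?,scc[6]=?,scc[7]=?

step 1: low=(low[0]=0,low[1]=?,low[2]=?,low[3]=?,low[4]=?,low[5]=?,low[6]=?,low[7]=?); scc=(scc[0]=0,scc[1]=?,scc[2]=?,scc[3]=?,scc[4]=?,scc[5]=?,scc[6]=?,scc[7]=?)
step 2: low=(low[0]=0,low[1]=1,low[2]=?,low[3]=?,low[4]=?,low[5]=2,low[6]=2,low[7]=3); scc=(scc[0]=0,scc[1]=?,scc[2]=?,scc[3]=?,scc[4]=?,scc[5]=?,scc[6]=?,scc[7]=?)
step 3: low=(low[0]=0,low[1]=1,low[2]=?,low[3]=?,low[4]=?,low[5]=2,low[6]=2,low[7]=2); scc=(scc[0]=0,scc[1]=?,scc[2]=?,scc[3]=?,scc[4]=?,scc[5]=?,scc[6]=?,scc[7]=?)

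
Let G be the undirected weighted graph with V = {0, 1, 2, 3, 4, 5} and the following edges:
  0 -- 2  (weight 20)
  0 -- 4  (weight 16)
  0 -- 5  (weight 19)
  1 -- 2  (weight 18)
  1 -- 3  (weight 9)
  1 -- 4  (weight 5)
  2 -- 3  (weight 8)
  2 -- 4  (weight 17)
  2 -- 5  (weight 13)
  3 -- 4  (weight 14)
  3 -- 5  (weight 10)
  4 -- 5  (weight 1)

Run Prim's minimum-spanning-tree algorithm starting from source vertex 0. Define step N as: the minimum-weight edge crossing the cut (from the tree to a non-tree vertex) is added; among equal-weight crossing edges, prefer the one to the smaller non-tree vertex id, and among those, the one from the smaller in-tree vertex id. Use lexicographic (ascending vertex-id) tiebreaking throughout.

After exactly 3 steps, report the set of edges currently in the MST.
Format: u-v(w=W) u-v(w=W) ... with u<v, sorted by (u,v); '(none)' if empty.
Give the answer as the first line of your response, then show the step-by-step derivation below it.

0-4(w=16) 1-4(w=5) 4-5(w=1)

step 1: add edge 0-4 (w=16); MST = {0-4(w=16)}
step 2: add edge 4-5 (w=1); MST = {0-4(w=16) 4-5(w=1)}
step 3: add edge 1-4 (w=5); MST = {0-4(w=16) 1-4(w=5) 4-5(w=1)}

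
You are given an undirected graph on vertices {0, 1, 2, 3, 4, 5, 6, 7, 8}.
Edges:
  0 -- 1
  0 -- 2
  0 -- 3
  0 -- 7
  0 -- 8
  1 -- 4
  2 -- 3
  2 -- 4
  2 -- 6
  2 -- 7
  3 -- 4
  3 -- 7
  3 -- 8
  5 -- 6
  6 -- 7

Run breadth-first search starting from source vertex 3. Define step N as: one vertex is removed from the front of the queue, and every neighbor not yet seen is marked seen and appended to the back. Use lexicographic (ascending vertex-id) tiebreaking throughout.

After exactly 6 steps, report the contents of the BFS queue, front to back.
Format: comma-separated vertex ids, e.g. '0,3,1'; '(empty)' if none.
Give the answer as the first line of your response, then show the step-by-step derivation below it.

1,6

step 1: dequeue 3; queue=[0,2,4,7,8]; order=3
step 2: dequeue 0; queue=[2,4,7,8,1]; order=3,0
step 3: dequeue 2; queue=[4,7,8,1,6]; order=3,0,2
step 4: dequeue 4; queue=[7,8,1,6]; order=3,0,2,4
step 5: dequeue 7; queue=[8,1,6]; order=3,0,2,4,7
step 6: dequeue 8; queue=[1,6]; order=3,0,2,4,7,8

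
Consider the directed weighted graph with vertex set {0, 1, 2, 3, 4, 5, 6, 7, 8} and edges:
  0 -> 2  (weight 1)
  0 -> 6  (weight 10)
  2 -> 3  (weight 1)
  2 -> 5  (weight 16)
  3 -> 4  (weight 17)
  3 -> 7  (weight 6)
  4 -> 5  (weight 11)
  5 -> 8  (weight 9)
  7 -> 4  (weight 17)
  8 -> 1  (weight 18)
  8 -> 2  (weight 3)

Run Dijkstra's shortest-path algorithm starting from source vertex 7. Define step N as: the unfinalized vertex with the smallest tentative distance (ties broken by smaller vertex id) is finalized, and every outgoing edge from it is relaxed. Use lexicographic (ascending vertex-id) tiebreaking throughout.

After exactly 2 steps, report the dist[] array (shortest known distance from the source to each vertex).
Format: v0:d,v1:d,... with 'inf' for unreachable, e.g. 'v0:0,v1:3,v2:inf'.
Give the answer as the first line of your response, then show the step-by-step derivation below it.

v0:inf,v1:inf,v2:inf,v3:inf,v4:17,v5:28,v6:inf,v7:0,v8:inf

step 1: dist = v0:inf,v1:inf,v2:inf,v3:inf,v4:17,v5:inf,v6:inf,v7:0,v8:inf
step 2: dist = v0:inf,v1:inf,v2:inf,v3:inf,v4:17,v5:28,v6:inf,v7:0,v8:inf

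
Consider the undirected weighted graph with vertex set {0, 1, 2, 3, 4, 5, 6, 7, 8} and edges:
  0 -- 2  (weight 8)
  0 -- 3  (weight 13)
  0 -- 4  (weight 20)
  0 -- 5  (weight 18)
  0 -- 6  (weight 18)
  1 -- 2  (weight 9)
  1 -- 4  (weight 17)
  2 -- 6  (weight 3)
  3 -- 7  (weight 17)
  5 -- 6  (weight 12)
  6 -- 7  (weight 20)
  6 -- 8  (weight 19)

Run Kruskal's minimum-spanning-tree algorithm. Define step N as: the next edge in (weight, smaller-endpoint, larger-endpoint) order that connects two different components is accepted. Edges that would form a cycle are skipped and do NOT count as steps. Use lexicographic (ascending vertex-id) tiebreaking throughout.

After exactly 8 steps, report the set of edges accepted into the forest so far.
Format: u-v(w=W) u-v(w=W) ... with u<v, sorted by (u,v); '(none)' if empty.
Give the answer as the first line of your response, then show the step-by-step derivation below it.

0-2(w=8) 0-3(w=13) 1-2(w=9) 1-4(w=17) 2-6(w=3) 3-7(w=17) 5-6(w=12) 6-8(w=19)

step 1: add edge 2-6 (w=3); MST = {2-6(w=3)}
step 2: add edge 0-2 (w=8); MST = {0-2(w=8) 2-6(w=3)}
step 3: add edge 1-2 (w=9); MST = {0-2(w=8) 1-2(w=9) 2-6(w=3)}
step 4: add edge 5-6 (w=12); MST = {0-2(w=8) 1-2(w=9) 2-6(w=3) 5-6(w=12)}
step 5: add edge 0-3 (w=13); MST = {0-2(w=8) 0-3(w=13) 1-2(w=9) 2-6(w=3) 5-6(w=12)}
step 6: add edge 1-4 (w=17); MST = {0-2(w=8) 0-3(w=13) 1-2(w=9) 1-4(w=17) 2-6(w=3) 5-6(w=12)}
step 7: add edge 3-7 (w=17); MST = {0-2(w=8) 0-3(w=13) 1-2(w=9) 1-4(w=17) 2-6(w=3) 3-7(w=17) 5-6(w=12)}
step 8: add edge 6-8 (w=19); MST = {0-2(w=8) 0-3(w=13) 1-2(w=9) 1-4(w=17) 2-6(w=3) 3-7(w=17) 5-6(w=12) 6-8(w=19)}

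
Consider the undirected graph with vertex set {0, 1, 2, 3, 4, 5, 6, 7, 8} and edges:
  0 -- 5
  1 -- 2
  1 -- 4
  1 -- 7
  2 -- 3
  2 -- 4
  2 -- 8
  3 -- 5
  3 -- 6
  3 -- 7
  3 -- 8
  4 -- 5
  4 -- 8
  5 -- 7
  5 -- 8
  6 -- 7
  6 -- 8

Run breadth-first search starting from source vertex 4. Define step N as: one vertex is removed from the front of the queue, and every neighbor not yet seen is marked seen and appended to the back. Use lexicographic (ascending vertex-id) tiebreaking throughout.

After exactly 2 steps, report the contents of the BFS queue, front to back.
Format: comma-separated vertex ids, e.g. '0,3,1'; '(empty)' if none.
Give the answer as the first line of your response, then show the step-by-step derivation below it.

2,5,8,7

step 1: dequeue 4; queue=[1,2,5,8]; order=4
step 2: dequeue 1; queue=[2,5,8,7]; order=4,1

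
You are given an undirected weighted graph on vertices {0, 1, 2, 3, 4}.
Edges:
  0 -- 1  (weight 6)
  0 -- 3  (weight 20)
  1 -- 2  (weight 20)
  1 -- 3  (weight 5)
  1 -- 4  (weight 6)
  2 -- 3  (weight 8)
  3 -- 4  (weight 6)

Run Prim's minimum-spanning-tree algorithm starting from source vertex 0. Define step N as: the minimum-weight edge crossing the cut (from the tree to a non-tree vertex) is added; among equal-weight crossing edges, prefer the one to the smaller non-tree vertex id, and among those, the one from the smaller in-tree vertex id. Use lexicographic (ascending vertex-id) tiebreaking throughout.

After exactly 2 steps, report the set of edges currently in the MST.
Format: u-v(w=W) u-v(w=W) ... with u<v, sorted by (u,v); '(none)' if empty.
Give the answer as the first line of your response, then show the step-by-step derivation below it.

0-1(w=6) 1-3(w=5)

step 1: add edge 0-1 (w=6); MST = {0-1(w=6)}
step 2: add edge 1-3 (w=5); MST = {0-1(w=6) 1-3(w=5)}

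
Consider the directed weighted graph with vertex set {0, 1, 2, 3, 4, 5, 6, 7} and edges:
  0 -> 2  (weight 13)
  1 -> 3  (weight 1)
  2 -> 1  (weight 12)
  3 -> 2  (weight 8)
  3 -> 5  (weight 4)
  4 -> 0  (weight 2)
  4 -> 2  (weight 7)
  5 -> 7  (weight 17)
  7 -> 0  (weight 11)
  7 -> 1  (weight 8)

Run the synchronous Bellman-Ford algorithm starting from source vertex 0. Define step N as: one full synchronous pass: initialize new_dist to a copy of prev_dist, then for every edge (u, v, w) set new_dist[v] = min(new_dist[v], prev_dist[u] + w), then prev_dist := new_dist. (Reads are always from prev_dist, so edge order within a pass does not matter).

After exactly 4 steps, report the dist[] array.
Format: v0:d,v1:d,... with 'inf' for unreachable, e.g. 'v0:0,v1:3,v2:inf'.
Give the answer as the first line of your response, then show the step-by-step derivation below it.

v0:0,v1:25,v2:13,v3:26,v4:inf,v5:30,v6:inf,v7:inf

step 1: dist = v0:0,v1:inf,v2:13,v3:inf,v4:inf,v5:inf,v6:inf,v7:inf
step 2: dist = v0:0,v1:25,v2:13,v3:inf,v4:inf,v5:inf,v6:inf,v7:inf
step 3: dist = v0:0,v1:25,v2:13,v3:26,v4:inf,v5:inf,v6:inf,v7:inf
step 4: dist = v0:0,v1:25,v2:13,v3:26,v4:inf,v5:30,v6:inf,v7:inf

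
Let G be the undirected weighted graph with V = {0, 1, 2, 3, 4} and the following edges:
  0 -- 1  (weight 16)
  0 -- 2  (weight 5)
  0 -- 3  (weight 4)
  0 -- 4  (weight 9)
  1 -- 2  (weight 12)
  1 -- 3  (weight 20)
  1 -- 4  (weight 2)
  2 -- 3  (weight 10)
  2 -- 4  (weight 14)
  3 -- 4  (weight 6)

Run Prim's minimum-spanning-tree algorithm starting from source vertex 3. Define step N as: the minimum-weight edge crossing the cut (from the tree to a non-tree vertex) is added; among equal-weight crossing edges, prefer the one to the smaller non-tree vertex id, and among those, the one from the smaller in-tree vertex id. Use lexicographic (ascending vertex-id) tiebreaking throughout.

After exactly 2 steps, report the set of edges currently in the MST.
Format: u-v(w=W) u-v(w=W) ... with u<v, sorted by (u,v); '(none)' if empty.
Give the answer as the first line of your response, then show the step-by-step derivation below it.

0-2(w=5) 0-3(w=4)

step 1: add edge 0-3 (w=4); MST = {0-3(w=4)}
step 2: add edge 0-2 (w=5); MST = {0-2(w=5) 0-3(w=4)}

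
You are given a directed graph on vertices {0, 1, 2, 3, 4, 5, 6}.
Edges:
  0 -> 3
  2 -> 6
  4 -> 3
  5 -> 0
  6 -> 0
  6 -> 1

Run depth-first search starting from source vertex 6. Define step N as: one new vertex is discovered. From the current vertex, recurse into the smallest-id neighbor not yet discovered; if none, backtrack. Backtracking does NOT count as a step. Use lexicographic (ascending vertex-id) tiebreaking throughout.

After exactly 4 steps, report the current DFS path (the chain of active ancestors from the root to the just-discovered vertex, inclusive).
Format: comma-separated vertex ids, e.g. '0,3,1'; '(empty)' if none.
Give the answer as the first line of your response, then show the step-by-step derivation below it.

6,1

step 1: discover 6; path=6; order=6
step 2: discover 0; path=6>0; order=6,0
step 3: discover 3; path=6>0>3; order=6,0,3
step 4: discover 1; path=6>1; order=6,0,3,1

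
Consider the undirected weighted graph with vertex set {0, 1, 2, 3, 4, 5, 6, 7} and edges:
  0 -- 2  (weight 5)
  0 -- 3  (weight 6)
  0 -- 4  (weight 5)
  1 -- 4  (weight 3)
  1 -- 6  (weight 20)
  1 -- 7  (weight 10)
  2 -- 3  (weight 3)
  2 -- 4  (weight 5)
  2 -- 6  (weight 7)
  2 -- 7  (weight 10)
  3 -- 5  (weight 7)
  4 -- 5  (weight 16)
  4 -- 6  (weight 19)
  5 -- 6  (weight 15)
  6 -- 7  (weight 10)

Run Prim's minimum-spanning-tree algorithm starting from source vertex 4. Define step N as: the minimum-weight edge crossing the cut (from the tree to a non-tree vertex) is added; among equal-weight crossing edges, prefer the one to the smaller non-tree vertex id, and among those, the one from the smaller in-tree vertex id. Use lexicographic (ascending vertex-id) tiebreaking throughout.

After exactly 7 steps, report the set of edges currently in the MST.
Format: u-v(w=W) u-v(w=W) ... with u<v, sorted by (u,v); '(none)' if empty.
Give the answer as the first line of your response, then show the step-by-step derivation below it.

0-2(w=5) 0-4(w=5) 1-4(w=3) 1-7(w=10) 2-3(w=3) 2-6(w=7) 3-5(w=7)

step 1: add edge 1-4 (w=3); MST = {1-4(w=3)}
step 2: add edge 0-4 (w=5); MST = {0-4(w=5) 1-4(w=3)}
step 3: add edge 0-2 (w=5); MST = {0-2(w=5) 0-4(w=5) 1-4(w=3)}
step 4: add edge 2-3 (w=3); MST = {0-2(w=5) 0-4(w=5) 1-4(w=3) 2-3(w=3)}
step 5: add edge 3-5 (w=7); MST = {0-2(w=5) 0-4(w=5) 1-4(w=3) 2-3(w=3) 3-5(w=7)}
step 6: add edge 2-6 (w=7); MST = {0-2(w=5) 0-4(w=5) 1-4(w=3) 2-3(w=3) 2-6(w=7) 3-5(w=7)}
step 7: add edge 1-7 (w=10); MST = {0-2(w=5) 0-4(w=5) 1-4(w=3) 1-7(w=10) 2-3(w=3) 2-6(w=7) 3-5(w=7)}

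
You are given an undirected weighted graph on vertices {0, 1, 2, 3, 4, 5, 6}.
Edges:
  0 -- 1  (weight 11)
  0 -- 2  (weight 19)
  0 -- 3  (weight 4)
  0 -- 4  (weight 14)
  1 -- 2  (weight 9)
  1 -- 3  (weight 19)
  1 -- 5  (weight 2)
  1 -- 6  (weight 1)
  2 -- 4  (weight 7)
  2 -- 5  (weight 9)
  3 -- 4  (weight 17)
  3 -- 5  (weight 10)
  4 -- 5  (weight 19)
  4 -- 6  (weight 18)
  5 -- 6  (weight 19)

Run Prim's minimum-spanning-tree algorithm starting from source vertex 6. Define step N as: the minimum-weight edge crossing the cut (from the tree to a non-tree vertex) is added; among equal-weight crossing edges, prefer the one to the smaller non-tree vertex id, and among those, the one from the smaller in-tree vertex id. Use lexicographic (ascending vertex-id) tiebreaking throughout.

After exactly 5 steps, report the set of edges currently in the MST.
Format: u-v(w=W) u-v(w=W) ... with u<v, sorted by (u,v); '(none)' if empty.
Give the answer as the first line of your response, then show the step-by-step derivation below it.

1-2(w=9) 1-5(w=2) 1-6(w=1) 2-4(w=7) 3-5(w=10)

step 1: add edge 1-6 (w=1); MST = {1-6(w=1)}
step 2: add edge 1-5 (w=2); MST = {1-5(w=2) 1-6(w=1)}
step 3: add edge 1-2 (w=9); MST = {1-2(w=9) 1-5(w=2) 1-6(w=1)}
step 4: add edge 2-4 (w=7); MST = {1-2(w=9) 1-5(w=2) 1-6(w=1) 2-4(w=7)}
step 5: add edge 3-5 (w=10); MST = {1-2(w=9) 1-5(w=2) 1-6(w=1) 2-4(w=7) 3-5(w=10)}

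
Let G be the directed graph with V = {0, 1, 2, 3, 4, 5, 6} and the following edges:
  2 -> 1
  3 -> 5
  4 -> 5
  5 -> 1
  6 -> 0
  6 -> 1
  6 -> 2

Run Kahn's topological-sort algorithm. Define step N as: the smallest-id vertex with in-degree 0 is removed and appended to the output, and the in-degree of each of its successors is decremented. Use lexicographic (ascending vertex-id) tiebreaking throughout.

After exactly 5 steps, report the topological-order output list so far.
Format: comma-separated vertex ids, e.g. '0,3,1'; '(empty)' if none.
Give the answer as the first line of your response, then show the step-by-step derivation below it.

3,4,5,6,0

step 1: output 3; order=[3]; indeg=(1,3,1,0,0,1,0)
step 2: output 4; order=[3,4]; indeg=(1,3,1,0,0,0,0)
step 3: output 5; order=[3,4,5]; indeg=(1,2,1,0,0,0,0)
step 4: output 6; order=[3,4,5,6]; indeg=(0,1,0,0,0,0,0)
step 5: output 0; order=[3,4,5,6,0]; indeg=(0,1,0,0,0,0,0)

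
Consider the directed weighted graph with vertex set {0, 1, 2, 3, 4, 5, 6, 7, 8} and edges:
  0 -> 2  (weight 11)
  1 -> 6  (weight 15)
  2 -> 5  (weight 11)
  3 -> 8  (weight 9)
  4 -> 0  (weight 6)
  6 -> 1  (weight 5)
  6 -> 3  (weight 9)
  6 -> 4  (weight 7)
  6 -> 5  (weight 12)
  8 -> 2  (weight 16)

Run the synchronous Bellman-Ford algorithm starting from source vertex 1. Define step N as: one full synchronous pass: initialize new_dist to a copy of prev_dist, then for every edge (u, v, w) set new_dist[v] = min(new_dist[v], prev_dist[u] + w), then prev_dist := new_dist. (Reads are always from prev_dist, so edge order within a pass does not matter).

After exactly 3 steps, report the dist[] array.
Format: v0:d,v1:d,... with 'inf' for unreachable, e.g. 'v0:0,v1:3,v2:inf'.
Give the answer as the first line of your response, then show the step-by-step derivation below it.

v0:28,v1:0,v2:inf,v3:24,v4:22,v5:27,v6:15,v7:inf,v8:33

step 1: dist = v0:inf,v1:0,v2:inf,v3:inf,v4:inf,v5:inf,v6:15,v7:inf,v8:inf
step 2: dist = v0:inf,v1:0,v2:inf,v3:24,v4:22,v5:27,v6:15,v7:inf,v8:inf
step 3: dist = v0:28,v1:0,v2:inf,v3:24,v4:22,v5:27,v6:15,v7:inf,v8:33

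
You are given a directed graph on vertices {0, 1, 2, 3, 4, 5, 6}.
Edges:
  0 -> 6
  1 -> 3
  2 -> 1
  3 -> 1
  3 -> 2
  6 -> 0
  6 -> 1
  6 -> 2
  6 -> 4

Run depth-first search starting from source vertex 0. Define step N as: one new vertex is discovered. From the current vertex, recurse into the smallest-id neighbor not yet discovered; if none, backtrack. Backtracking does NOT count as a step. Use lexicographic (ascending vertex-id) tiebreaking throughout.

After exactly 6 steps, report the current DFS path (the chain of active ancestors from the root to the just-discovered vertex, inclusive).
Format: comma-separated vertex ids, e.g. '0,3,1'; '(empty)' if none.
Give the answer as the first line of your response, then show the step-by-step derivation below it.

0,6,4

step 1: discover 0; path=0; order=0
step 2: discover 6; path=0>6; order=0,6
step 3: discover 1; path=0>6>1; order=0,6,1
step 4: discover 3; path=0>6>1>3; order=0,6,1,3
step 5: discover 2; path=0>6>1>3>2; order=0,6,1,3,2
step 6: discover 4; path=0>6>4; order=0,6,1,3,2,4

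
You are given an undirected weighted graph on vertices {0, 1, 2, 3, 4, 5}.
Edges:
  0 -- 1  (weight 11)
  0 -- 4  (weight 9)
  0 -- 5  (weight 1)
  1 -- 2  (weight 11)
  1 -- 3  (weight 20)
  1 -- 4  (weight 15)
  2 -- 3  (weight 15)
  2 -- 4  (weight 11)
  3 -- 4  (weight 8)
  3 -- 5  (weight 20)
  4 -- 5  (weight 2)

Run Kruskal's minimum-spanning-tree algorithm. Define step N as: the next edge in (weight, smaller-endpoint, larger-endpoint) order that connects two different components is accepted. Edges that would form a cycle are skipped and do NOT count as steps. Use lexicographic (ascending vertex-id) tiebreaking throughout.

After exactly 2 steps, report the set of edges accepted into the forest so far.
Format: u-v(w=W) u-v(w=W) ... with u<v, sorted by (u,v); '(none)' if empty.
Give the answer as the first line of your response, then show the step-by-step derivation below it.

0-5(w=1) 4-5(w=2)

step 1: add edge 0-5 (w=1); MST = {0-5(w=1)}
step 2: add edge 4-5 (w=2); MST = {0-5(w=1) 4-5(w=2)}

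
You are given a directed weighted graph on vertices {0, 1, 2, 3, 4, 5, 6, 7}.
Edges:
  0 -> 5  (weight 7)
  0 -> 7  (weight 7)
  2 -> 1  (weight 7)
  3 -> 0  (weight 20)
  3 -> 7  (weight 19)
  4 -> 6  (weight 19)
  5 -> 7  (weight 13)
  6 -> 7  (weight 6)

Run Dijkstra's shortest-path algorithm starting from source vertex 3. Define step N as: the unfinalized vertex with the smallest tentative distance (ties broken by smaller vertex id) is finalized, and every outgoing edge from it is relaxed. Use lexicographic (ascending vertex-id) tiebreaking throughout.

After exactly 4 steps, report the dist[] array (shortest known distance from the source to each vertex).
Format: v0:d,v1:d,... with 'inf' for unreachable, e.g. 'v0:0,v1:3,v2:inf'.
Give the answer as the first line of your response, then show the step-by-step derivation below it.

v0:20,v1:inf,v2:inf,v3:0,v4:inf,v5:27,v6:inf,v7:19

step 1: dist = v0:20,v1:inf,v2:inf,v3:0,v4:inf,v5:inf,v6:inf,v7:19
step 2: dist = v0:20,v1:inf,v2:inf,v3:0,v4:inf,v5:inf,v6:inf,v7:19
step 3: dist = v0:20,v1:inf,v2:inf,v3:0,v4:inf,v5:27,v6:inf,v7:19
step 4: dist = v0:20,v1:inf,v2:inf,v3:0,v4:inf,v5:27,v6:inf,v7:19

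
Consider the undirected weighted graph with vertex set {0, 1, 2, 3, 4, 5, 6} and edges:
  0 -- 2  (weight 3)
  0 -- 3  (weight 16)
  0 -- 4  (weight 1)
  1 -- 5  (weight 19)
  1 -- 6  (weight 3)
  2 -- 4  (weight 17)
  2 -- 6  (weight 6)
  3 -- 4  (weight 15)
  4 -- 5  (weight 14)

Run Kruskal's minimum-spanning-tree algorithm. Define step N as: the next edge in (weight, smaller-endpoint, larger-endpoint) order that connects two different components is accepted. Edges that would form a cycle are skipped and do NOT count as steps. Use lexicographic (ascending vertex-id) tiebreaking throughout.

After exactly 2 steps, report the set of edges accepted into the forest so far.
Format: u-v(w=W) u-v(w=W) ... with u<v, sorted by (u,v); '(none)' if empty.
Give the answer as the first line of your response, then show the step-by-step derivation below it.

0-2(w=3) 0-4(w=1)

step 1: add edge 0-4 (w=1); MST = {0-4(w=1)}
step 2: add edge 0-2 (w=3); MST = {0-2(w=3) 0-4(w=1)}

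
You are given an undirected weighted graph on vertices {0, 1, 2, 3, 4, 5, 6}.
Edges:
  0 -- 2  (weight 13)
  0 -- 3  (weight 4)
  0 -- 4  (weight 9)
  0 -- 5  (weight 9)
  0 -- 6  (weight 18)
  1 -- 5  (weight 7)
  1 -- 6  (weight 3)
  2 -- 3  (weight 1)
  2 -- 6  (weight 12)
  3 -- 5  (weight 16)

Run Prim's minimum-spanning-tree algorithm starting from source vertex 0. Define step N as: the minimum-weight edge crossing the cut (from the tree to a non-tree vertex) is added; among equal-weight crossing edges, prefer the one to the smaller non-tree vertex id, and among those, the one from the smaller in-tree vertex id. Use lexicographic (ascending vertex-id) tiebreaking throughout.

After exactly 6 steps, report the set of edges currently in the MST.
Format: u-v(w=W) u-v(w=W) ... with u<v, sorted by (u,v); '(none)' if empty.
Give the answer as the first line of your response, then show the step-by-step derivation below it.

0-3(w=4) 0-4(w=9) 0-5(w=9) 1-5(w=7) 1-6(w=3) 2-3(w=1)

step 1: add edge 0-3 (w=4); MST = {0-3(w=4)}
step 2: add edge 2-3 (w=1); MST = {0-3(w=4) 2-3(w=1)}
step 3: add edge 0-4 (w=9); MST = {0-3(w=4) 0-4(w=9) 2-3(w=1)}
step 4: add edge 0-5 (w=9); MST = {0-3(w=4) 0-4(w=9) 0-5(w=9) 2-3(w=1)}
step 5: add edge 1-5 (w=7); MST = {0-3(w=4) 0-4(w=9) 0-5(w=9) 1-5(w=7) 2-3(w=1)}
step 6: add edge 1-6 (w=3); MST = {0-3(w=4) 0-4(w=9) 0-5(w=9) 1-5(w=7) 1-6(w=3) 2-3(w=1)}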